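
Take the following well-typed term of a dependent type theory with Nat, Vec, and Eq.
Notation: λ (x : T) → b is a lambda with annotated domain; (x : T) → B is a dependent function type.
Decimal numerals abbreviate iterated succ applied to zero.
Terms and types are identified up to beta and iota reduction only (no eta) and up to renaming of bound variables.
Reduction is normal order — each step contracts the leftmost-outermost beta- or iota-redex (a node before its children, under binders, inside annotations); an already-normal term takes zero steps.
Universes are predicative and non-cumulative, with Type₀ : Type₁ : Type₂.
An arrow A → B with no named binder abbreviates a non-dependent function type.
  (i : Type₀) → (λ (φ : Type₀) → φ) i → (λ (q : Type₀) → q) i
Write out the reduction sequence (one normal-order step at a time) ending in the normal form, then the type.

reduction (normal order):
  (i : Type₀) → (λ (φ : Type₀) → φ) i → (λ (q : Type₀) → q) i
  ~> (i : Type₀) → i → (λ (φ : Type₀) → φ) i
  ~> (i : Type₀) → i → i
inferred type:
  Type₁


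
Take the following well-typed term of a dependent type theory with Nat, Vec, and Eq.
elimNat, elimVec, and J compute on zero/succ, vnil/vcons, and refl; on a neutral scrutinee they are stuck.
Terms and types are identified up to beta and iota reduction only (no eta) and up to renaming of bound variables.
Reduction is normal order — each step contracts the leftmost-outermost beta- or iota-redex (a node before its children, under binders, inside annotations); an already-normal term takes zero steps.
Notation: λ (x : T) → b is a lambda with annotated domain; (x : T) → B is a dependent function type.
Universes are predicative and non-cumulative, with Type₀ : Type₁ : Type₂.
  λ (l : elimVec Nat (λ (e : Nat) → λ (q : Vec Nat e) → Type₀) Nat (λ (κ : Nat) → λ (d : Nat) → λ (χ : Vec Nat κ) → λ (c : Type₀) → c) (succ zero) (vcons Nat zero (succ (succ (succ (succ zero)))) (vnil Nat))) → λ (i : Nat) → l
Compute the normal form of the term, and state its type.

reduced normal form:
  λ (l : Nat) → λ (e : Nat) → l
type:
  (l : Nat) → (e : Nat) → Nat


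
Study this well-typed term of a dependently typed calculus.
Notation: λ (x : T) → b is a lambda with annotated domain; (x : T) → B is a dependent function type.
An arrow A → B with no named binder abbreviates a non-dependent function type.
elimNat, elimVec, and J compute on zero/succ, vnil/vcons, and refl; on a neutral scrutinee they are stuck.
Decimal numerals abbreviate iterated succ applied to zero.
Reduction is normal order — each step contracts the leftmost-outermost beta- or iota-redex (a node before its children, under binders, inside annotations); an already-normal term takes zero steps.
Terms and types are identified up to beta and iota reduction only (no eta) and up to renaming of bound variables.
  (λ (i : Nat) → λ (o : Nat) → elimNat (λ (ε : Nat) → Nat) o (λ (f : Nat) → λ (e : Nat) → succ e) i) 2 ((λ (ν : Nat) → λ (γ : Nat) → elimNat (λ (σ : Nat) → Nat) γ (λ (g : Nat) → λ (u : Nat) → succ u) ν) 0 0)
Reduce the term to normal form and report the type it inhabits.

resulting normal form:
  2
inferred type:
  Nat


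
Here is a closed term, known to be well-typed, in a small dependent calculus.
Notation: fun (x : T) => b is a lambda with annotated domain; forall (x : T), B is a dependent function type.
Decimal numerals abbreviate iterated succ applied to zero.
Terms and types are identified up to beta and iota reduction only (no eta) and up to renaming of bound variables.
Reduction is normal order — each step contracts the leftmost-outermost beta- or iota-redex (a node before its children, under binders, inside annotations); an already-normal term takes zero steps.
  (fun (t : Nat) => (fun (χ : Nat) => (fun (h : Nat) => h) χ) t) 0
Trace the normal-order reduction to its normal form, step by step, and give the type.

normal-order reduction:
  (fun (t : Nat) => (fun (χ : Nat) => (fun (h : Nat) => h) χ) t) 0
  ~> (fun (t : Nat) => (fun (χ : Nat) => χ) t) 0
  ~> (fun (t : Nat) => t) 0
  ~> 0
the term's type:
  Nat


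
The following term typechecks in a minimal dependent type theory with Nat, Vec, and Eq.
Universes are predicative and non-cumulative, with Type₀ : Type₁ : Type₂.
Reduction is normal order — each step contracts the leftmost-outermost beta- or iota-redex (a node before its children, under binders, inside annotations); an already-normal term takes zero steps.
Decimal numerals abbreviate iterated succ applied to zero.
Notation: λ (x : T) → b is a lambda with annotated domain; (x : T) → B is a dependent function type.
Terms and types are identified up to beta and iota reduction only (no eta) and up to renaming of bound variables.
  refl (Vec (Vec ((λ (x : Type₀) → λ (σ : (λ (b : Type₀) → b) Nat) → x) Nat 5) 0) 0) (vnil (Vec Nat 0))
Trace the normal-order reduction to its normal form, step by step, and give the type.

normal-order reduction:
  refl (Vec (Vec ((λ (x : Type₀) → λ (σ : (λ (b : Type₀) → b) Nat) → x) Nat 5) 0) 0) (vnil (Vec Nat 0))
  ~> refl (Vec (Vec ((λ (x : (λ (σ : Type₀) → σ) Nat) → Nat) 5) 0) 0) (vnil (Vec Nat 0))
  ~> refl (Vec (Vec Nat 0) 0) (vnil (Vec Nat 0))
inferred type:
  Eq (Vec (Vec Nat 0) 0) (vnil (Vec Nat 0)) (vnil (Vec Nat 0))


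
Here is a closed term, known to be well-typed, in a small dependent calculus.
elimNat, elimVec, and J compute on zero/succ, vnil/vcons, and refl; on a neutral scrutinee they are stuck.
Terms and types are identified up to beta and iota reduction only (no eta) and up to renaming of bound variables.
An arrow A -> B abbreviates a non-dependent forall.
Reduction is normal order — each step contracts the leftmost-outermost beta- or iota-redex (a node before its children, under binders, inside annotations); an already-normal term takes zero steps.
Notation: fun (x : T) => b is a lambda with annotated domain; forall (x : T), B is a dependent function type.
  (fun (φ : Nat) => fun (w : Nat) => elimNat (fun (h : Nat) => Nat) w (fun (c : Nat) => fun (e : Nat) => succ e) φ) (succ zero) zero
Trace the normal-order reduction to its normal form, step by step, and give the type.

normal-order reduction:
  (fun (φ : Nat) => fun (w : Nat) => elimNat (fun (h : Nat) => Nat) w (fun (c : Nat) => fun (e : Nat) => succ e) φ) (succ zero) zero
  ~> (fun (φ : Nat) => elimNat (fun (w : Nat) => Nat) φ (fun (h : Nat) => fun (c : Nat) => succ c) (succ zero)) zero
  ~> elimNat (fun (φ : Nat) => Nat) zero (fun (w : Nat) => fun (h : Nat) => succ h) (succ zero)
  ~> (fun (φ : Nat) => fun (w : Nat) => succ w) zero (elimNat (fun (h : Nat) => Nat) zero (fun (c : Nat) => fun (e : Nat) => succ e) zero)
  ~> (fun (φ : Nat) => succ φ) (elimNat (fun (w : Nat) => Nat) zero (fun (h : Nat) => fun (c : Nat) => succ c) zero)
  ~> succ (elimNat (fun (φ : Nat) => Nat) zero (fun (w : Nat) => fun (h : Nat) => succ h) zero)
  ~> succ zero
type:
  Nat


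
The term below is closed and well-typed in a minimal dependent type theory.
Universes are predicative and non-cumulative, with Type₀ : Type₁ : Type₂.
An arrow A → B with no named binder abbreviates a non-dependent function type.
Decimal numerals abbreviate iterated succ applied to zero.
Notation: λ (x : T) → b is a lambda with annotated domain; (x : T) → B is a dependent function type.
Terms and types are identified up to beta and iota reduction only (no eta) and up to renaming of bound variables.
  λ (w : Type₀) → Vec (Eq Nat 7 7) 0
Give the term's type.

inferred type:
  Type₀ → Type₀


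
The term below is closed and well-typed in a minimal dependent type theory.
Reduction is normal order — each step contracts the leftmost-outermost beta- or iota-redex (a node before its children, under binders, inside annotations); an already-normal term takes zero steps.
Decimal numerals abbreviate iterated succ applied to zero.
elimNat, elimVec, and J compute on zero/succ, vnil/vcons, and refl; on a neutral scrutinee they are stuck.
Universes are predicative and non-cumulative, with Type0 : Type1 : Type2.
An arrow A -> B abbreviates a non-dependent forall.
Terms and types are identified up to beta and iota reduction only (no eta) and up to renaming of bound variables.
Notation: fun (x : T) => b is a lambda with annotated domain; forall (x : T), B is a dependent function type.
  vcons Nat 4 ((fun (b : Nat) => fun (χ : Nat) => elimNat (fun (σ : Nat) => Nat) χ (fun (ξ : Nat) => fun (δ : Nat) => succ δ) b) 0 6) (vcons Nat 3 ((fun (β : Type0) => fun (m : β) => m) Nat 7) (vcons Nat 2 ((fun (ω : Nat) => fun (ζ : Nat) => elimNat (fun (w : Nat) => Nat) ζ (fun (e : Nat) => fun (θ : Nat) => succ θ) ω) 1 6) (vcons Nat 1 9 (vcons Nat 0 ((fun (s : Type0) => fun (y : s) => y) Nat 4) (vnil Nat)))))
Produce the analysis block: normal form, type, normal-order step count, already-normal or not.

reduced normal form:
  vcons Nat 4 6 (vcons Nat 3 7 (vcons Nat 2 7 (vcons Nat 1 9 (vcons Nat 0 4 (vnil Nat)))))
type:
  Vec Nat 5
reduction steps (normal order): 13
already normal: no
first contracted redex: a beta-redex


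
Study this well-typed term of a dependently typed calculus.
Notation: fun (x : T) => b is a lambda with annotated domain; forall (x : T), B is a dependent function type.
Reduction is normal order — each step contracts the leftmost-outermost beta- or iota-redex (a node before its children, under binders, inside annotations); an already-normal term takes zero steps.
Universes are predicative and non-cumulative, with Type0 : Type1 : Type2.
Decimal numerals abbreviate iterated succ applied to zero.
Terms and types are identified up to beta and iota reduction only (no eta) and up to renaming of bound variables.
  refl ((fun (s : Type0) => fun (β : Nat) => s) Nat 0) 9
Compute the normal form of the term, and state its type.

normal form:
  refl Nat 9
type:
  Eq Nat 9 9
observation: normalization takes exactly 2 steps under the normal-order strategy.


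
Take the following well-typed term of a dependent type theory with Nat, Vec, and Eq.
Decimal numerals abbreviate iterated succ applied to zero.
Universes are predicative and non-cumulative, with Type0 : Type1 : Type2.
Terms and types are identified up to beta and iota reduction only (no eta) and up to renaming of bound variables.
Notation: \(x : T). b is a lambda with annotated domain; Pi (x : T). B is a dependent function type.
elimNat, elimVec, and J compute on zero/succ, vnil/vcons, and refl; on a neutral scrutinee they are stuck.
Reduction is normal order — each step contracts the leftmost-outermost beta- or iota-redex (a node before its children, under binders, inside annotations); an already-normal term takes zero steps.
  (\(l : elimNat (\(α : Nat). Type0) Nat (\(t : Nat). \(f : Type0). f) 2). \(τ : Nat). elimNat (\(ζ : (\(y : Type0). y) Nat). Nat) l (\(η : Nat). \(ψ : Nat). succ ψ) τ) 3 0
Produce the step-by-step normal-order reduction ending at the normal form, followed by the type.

normal-order reduction:
  (\(l : elimNat (\(α : Nat). Type0) Nat (\(t : Nat). \(f : Type0). f) 2). \(τ : Nat). elimNat (\(ζ : (\(y : Type0). y) Nat). Nat) l (\(η : Nat). \(ψ : Nat). succ ψ) τ) 3 0
  ~> (\(l : Nat). elimNat (\(α : (\(t : Type0). t) Nat). Nat) 3 (\(f : Nat). \(τ : Nat). succ τ) l) 0
  ~> elimNat (\(l : (\(α : Type0). α) Nat). Nat) 3 (\(t : Nat). \(f : Nat). succ f) 0
  ~> 3
type:
  Nat


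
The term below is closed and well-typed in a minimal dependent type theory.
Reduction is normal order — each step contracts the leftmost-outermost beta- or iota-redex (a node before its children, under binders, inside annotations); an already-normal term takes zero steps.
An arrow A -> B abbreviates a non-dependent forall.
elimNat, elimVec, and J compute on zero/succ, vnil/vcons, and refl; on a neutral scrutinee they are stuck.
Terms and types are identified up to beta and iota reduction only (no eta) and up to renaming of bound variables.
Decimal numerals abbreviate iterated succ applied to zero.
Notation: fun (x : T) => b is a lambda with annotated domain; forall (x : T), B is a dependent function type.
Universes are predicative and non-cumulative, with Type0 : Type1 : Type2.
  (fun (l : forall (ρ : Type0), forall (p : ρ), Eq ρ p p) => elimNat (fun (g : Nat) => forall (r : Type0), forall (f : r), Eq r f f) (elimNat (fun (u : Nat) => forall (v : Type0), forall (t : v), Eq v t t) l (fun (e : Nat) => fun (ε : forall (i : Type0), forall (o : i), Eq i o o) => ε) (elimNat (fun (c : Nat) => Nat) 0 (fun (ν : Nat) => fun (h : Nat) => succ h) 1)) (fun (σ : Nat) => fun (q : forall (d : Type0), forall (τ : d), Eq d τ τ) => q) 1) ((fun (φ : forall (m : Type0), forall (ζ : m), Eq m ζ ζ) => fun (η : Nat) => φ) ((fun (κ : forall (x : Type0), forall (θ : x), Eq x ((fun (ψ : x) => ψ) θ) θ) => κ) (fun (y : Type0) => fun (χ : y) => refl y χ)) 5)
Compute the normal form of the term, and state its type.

normal form:
  fun (l : Type0) => fun (ρ : l) => refl l ρ
inferred type:
  forall (l : Type0), forall (ρ : l), Eq l ρ ρ
observation: normalization takes exactly 16 steps under the normal-order strategy.


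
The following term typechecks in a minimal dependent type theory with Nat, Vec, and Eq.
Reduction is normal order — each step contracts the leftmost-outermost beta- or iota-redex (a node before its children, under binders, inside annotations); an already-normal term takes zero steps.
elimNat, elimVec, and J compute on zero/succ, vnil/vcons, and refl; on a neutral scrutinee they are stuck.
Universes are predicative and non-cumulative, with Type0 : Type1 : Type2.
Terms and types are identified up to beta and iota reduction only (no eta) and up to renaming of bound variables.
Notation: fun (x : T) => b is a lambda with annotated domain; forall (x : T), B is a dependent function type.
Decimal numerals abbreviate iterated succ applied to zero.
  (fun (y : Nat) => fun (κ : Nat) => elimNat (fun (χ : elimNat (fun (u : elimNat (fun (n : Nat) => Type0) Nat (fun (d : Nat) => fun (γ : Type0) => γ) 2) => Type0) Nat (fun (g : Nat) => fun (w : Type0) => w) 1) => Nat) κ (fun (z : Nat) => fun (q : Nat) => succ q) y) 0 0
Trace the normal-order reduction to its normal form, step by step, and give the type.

normal-order reduction:
  (fun (y : Nat) => fun (κ : Nat) => elimNat (fun (χ : elimNat (fun (u : elimNat (fun (n : Nat) => Type0) Nat (fun (d : Nat) => fun (γ : Type0) => γ) 2) => Type0) Nat (fun (g : Nat) => fun (w : Type0) => w) 1) => Nat) κ (fun (z : Nat) => fun (q : Nat) => succ q) y) 0 0
  ~> (fun (y : Nat) => elimNat (fun (κ : elimNat (fun (χ : elimNat (fun (u : Nat) => Type0) Nat (fun (n : Nat) => fun (d : Type0) => d) 2) => Type0) Nat (fun (γ : Nat) => fun (g : Type0) => g) 1) => Nat) y (fun (w : Nat) => fun (z : Nat) => succ z) 0) 0
  ~> elimNat (fun (y : elimNat (fun (κ : elimNat (fun (χ : Nat) => Type0) Nat (fun (u : Nat) => fun (n : Type0) => n) 2) => Type0) Nat (fun (d : Nat) => fun (γ : Type0) => γ) 1) => Nat) 0 (fun (g : Nat) => fun (w : Nat) => succ w) 0
  ~> 0
inferred type:
  Nat


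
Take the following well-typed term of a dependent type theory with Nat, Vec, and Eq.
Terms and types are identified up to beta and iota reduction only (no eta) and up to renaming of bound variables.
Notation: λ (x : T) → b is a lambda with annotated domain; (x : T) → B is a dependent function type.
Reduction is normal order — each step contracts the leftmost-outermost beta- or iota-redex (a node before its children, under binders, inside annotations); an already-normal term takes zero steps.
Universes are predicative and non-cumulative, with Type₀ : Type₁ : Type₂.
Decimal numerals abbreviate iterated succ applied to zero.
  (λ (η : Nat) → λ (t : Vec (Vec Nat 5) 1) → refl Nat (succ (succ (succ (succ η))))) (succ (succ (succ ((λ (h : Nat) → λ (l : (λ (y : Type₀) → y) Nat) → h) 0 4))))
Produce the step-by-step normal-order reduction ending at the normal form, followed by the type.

reduction (normal order):
  (λ (η : Nat) → λ (t : Vec (Vec Nat 5) 1) → refl Nat (succ (succ (succ (succ η))))) (succ (succ (succ ((λ (h : Nat) → λ (l : (λ (y : Type₀) → y) Nat) → h) 0 4))))
  ~> λ (η : Vec (Vec Nat 5) 1) → refl Nat (succ (succ (succ (succ (succ (succ (succ ((λ (t : Nat) → λ (h : (λ (l : Type₀) → l) Nat) → t) 0 4))))))))
  ~> λ (η : Vec (Vec Nat 5) 1) → refl Nat (succ (succ (succ (succ (succ (succ (succ ((λ (t : (λ (h : Type₀) → h) Nat) → 0) 4))))))))
  ~> λ (η : Vec (Vec Nat 5) 1) → refl Nat 7
type:
  (η : Vec (Vec Nat 5) 1) → Eq Nat 7 7


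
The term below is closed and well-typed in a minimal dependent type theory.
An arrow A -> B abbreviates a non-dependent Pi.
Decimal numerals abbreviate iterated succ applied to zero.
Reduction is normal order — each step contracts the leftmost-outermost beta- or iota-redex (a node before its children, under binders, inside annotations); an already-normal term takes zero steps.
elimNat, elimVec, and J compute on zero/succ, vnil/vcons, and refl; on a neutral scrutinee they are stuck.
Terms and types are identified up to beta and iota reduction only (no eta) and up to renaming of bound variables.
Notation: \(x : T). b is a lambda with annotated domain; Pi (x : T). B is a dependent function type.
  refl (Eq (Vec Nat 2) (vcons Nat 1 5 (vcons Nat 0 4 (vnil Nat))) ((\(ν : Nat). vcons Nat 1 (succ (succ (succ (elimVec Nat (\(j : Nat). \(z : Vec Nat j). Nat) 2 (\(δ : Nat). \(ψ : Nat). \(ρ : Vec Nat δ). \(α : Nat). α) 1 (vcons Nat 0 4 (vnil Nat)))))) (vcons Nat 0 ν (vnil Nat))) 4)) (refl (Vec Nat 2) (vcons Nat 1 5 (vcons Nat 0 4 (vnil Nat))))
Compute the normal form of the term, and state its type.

reduced normal form:
  refl (Eq (Vec Nat 2) (vcons Nat 1 5 (vcons Nat 0 4 (vnil Nat))) (vcons Nat 1 5 (vcons Nat 0 4 (vnil Nat)))) (refl (Vec Nat 2) (vcons Nat 1 5 (vcons Nat 0 4 (vnil Nat))))
type:
  Eq (Eq (Vec Nat 2) (vcons Nat 1 5 (vcons Nat 0 4 (vnil Nat))) (vcons Nat 1 5 (vcons Nat 0 4 (vnil Nat)))) (refl (Vec Nat 2) (vcons Nat 1 5 (vcons Nat 0 4 (vnil Nat)))) (refl (Vec Nat 2) (vcons Nat 1 5 (vcons Nat 0 4 (vnil Nat))))


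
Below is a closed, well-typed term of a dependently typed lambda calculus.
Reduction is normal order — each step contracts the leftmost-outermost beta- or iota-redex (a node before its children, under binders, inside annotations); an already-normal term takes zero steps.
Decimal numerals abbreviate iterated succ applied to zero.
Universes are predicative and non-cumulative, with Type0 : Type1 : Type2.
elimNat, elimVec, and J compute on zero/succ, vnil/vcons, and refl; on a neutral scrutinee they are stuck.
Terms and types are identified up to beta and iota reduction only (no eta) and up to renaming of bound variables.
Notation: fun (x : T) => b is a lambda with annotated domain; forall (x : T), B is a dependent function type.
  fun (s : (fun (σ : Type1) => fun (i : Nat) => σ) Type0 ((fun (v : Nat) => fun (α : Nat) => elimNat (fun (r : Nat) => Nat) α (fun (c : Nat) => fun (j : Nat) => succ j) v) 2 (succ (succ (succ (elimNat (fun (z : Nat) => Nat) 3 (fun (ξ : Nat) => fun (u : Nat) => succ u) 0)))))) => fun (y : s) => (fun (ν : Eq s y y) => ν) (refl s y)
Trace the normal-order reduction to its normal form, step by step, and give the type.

reduction (normal order):
  fun (s : (fun (σ : Type1) => fun (i : Nat) => σ) Type0 ((fun (v : Nat) => fun (α : Nat) => elimNat (fun (r : Nat) => Nat) α (fun (c : Nat) => fun (j : Nat) => succ j) v) 2 (succ (succ (succ (elimNat (fun (z : Nat) => Nat) 3 (fun (ξ : Nat) => fun (u : Nat) => succ u) 0)))))) => fun (y : s) => (fun (ν : Eq s y y) => ν) (refl s y)
  ~> fun (s : (fun (σ : Nat) => Type0) ((fun (i : Nat) => fun (v : Nat) => elimNat (fun (α : Nat) => Nat) v (fun (r : Nat) => fun (c : Nat) => succ c) i) 2 (succ (succ (succ (elimNat (fun (j : Nat) => Nat) 3 (fun (z : Nat) => fun (ξ : Nat) => succ ξ) 0)))))) => fun (u : s) => (fun (y : Eq s u u) => y) (refl s u)
  ~> fun (s : Type0) => fun (σ : s) => (fun (i : Eq s σ σ) => i) (refl s σ)
  ~> fun (s : Type0) => fun (σ : s) => refl s σ
type:
  forall (s : Type0), forall (σ : s), Eq s σ σ


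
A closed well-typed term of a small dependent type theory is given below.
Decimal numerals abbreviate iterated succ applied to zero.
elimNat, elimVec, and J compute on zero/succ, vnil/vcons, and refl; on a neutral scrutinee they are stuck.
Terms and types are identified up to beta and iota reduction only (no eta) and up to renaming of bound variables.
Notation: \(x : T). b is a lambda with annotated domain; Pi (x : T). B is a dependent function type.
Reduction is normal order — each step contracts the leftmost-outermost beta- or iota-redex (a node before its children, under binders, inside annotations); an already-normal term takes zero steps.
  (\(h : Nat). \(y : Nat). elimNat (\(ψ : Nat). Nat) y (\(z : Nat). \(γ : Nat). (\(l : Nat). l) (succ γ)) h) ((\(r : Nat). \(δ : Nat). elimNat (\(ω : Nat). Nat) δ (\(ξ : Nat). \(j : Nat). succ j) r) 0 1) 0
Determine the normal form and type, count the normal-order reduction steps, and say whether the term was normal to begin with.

reduced normal form:
  1
type:
  Nat
steps to reach normal form (normal order): 10
already normal: no
first contracted redex: a beta-redex


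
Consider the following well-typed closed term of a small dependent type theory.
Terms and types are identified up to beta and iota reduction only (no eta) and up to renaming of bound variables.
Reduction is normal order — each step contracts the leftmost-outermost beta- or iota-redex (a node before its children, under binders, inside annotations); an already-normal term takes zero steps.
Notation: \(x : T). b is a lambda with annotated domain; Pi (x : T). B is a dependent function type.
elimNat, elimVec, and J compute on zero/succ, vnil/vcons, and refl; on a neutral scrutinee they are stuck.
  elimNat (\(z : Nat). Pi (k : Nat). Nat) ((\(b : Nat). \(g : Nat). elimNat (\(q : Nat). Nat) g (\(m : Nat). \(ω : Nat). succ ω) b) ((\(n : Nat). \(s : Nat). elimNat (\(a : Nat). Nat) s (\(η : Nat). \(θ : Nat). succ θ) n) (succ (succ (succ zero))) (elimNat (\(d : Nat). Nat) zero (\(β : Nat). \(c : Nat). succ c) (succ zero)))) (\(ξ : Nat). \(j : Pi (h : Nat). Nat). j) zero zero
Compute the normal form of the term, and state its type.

reduced normal form:
  succ (succ (succ (succ zero)))
inferred type:
  Nat


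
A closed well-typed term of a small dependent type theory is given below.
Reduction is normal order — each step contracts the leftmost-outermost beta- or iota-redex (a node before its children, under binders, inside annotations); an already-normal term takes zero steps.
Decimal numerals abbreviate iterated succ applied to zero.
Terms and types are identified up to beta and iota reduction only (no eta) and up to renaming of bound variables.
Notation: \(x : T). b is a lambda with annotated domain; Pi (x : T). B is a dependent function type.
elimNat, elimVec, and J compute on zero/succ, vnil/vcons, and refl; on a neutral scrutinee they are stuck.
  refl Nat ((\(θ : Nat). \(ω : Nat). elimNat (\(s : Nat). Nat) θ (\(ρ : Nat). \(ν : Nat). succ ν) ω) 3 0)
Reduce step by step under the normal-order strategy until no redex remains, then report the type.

normal-order reduction:
  refl Nat ((\(θ : Nat). \(ω : Nat). elimNat (\(s : Nat). Nat) θ (\(ρ : Nat). \(ν : Nat). succ ν) ω) 3 0)
  ~> refl Nat ((\(θ : Nat). elimNat (\(ω : Nat). Nat) 3 (\(s : Nat). \(ρ : Nat). succ ρ) θ) 0)
  ~> refl Nat (elimNat (\(θ : Nat). Nat) 3 (\(ω : Nat). \(s : Nat). succ s) 0)
  ~> refl Nat 3
type:
  Eq Nat 3 3


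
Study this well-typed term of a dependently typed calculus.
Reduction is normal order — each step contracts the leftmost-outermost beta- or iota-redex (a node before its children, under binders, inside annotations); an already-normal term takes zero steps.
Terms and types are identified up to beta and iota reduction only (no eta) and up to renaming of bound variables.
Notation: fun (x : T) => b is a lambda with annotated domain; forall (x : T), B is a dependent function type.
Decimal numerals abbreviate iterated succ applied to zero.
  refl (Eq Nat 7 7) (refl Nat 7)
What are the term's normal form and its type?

resulting normal form:
  refl (Eq Nat 7 7) (refl Nat 7)
inferred type:
  Eq (Eq Nat 7 7) (refl Nat 7) (refl Nat 7)
observation: the term is already in normal form.


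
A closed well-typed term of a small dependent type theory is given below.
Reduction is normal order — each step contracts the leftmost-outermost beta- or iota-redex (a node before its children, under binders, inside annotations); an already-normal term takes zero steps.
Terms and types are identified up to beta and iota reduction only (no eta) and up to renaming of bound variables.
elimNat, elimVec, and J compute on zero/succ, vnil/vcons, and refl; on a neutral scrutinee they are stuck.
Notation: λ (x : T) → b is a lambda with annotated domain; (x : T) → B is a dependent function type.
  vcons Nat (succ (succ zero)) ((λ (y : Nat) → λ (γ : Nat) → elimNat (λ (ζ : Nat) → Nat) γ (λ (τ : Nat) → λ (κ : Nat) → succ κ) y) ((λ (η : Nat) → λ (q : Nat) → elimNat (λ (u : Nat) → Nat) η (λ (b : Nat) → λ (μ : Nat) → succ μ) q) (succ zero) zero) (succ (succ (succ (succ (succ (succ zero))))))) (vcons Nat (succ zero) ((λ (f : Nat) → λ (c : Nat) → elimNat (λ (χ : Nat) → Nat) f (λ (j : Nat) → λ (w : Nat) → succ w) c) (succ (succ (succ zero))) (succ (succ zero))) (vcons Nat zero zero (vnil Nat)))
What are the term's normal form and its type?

reduced normal form:
  vcons Nat (succ (succ zero)) (succ (succ (succ (succ (succ (succ (succ zero))))))) (vcons Nat (succ zero) (succ (succ (succ (succ (succ zero))))) (vcons Nat zero zero (vnil Nat)))
type:
  Vec Nat (succ (succ (succ zero)))
observation: the term reaches its normal form after 18 normal-order steps.


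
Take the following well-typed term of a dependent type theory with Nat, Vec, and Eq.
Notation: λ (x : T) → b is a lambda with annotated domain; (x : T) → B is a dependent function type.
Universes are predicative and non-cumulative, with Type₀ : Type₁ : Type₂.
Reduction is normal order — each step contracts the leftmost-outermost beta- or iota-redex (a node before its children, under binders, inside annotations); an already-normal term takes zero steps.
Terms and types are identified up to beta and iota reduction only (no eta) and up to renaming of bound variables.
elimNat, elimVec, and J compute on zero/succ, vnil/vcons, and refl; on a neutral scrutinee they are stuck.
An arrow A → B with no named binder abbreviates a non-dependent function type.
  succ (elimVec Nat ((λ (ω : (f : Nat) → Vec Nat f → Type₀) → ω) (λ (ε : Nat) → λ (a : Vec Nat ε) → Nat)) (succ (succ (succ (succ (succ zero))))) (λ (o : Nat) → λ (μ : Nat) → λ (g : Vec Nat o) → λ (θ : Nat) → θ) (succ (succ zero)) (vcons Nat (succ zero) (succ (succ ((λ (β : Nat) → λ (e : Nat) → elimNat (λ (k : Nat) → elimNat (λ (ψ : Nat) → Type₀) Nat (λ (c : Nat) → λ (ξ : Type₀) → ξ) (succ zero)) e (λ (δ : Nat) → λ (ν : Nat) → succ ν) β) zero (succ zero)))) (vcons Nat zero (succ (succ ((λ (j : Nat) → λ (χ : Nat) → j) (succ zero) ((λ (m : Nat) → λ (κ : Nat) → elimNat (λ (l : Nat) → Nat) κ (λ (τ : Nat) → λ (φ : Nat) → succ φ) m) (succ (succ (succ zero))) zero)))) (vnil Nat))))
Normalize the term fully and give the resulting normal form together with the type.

normal form:
  succ (succ (succ (succ (succ (succ zero)))))
the term's type:
  Nat


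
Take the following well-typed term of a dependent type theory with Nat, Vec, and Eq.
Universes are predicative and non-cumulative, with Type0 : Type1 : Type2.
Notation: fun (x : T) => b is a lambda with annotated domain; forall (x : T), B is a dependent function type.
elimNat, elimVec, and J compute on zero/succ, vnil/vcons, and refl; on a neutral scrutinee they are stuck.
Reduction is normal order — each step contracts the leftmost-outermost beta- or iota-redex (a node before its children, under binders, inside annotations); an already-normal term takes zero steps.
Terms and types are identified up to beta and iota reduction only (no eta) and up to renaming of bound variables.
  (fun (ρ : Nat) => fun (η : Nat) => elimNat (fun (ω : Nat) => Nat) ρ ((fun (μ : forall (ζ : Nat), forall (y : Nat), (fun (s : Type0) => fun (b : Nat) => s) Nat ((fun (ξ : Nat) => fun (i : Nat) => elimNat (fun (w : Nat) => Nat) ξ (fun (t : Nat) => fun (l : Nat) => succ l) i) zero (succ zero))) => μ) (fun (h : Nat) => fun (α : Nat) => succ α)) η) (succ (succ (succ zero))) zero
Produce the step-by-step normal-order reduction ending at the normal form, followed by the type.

reduction (normal order):
  (fun (ρ : Nat) => fun (η : Nat) => elimNat (fun (ω : Nat) => Nat) ρ ((fun (μ : forall (ζ : Nat), forall (y : Nat), (fun (s : Type0) => fun (b : Nat) => s) Nat ((fun (ξ : Nat) => fun (i : Nat) => elimNat (fun (w : Nat) => Nat) ξ (fun (t : Nat) => fun (l : Nat) => succ l) i) zero (succ zero))) => μ) (fun (h : Nat) => fun (α : Nat) => succ α)) η) (succ (succ (succ zero))) zero
  ~> (fun (ρ : Nat) => elimNat (fun (η : Nat) => Nat) (succ (succ (succ zero))) ((fun (ω : forall (μ : Nat), forall (ζ : Nat), (fun (y : Type0) => fun (s : Nat) => y) Nat ((fun (b : Nat) => fun (ξ : Nat) => elimNat (fun (i : Nat) => Nat) b (fun (w : Nat) => fun (t : Nat) => succ t) ξ) zero (succ zero))) => ω) (fun (l : Nat) => fun (h : Nat) => succ h)) ρ) zero
  ~> elimNat (fun (ρ : Nat) => Nat) (succ (succ (succ zero))) ((fun (η : forall (ω : Nat), forall (μ : Nat), (fun (ζ : Type0) => fun (y : Nat) => ζ) Nat ((fun (s : Nat) => fun (b : Nat) => elimNat (fun (ξ : Nat) => Nat) s (fun (i : Nat) => fun (w : Nat) => succ w) b) zero (succ zero))) => η) (fun (t : Nat) => fun (l : Nat) => succ l)) zero
  ~> succ (succ (succ zero))
the term's type:
  Nat


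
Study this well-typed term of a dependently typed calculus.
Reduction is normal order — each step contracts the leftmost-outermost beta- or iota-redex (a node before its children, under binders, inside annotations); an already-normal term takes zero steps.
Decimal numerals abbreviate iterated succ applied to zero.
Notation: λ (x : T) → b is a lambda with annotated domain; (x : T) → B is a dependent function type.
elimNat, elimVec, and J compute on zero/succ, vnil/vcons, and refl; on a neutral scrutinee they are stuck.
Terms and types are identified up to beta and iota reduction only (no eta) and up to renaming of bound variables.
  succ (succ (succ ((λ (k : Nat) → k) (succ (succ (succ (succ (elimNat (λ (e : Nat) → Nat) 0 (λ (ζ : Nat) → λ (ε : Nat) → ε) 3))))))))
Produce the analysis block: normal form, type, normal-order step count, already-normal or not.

normal form:
  7
the term's type:
  Nat
steps to reach normal form (normal order): 11
started in normal form: no
first contracted redex: a beta-redex


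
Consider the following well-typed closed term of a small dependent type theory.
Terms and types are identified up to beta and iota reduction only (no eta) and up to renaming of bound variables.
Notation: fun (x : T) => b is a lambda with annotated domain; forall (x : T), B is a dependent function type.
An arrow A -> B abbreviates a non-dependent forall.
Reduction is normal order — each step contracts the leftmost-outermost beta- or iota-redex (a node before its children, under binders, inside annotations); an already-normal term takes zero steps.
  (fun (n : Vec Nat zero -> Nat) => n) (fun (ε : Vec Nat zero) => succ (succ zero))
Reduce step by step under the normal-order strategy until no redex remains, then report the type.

normal-order reduction sequence:
  (fun (n : Vec Nat zero -> Nat) => n) (fun (ε : Vec Nat zero) => succ (succ zero))
  ~> fun (n : Vec Nat zero) => succ (succ zero)
type:
  Vec Nat zero -> Nat


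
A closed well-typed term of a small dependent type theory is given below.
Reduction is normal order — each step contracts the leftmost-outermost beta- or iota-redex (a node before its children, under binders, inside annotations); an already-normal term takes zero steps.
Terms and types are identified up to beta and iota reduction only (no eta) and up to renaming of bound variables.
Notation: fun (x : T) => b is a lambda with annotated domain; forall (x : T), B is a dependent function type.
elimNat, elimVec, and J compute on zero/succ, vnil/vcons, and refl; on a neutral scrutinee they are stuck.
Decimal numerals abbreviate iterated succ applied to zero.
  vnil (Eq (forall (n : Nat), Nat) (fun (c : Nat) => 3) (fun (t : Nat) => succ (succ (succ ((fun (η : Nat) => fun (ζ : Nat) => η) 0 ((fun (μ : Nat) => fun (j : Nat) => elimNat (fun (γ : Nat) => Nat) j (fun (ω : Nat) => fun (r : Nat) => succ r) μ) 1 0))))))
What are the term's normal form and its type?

resulting normal form:
  vnil (Eq (forall (n : Nat), Nat) (fun (c : Nat) => 3) (fun (t : Nat) => 3))
inferred type:
  Vec (Eq (forall (n : Nat), Nat) (fun (c : Nat) => 3) (fun (t : Nat) => 3)) 0


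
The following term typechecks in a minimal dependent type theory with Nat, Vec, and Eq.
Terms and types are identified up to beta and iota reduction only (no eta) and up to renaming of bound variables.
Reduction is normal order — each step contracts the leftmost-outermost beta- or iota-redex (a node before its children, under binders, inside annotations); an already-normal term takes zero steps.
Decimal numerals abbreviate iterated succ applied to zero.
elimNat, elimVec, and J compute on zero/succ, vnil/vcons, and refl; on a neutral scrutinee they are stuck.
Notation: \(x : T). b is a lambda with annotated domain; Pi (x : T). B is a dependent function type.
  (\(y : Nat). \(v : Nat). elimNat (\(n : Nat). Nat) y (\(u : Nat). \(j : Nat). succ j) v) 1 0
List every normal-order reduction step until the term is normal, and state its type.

normal-order reduction sequence:
  (\(y : Nat). \(v : Nat). elimNat (\(n : Nat). Nat) y (\(u : Nat). \(j : Nat). succ j) v) 1 0
  ~> (\(y : Nat). elimNat (\(v : Nat). Nat) 1 (\(n : Nat). \(u : Nat). succ u) y) 0
  ~> elimNat (\(y : Nat). Nat) 1 (\(v : Nat). \(n : Nat). succ n) 0
  ~> 1
type:
  Nat


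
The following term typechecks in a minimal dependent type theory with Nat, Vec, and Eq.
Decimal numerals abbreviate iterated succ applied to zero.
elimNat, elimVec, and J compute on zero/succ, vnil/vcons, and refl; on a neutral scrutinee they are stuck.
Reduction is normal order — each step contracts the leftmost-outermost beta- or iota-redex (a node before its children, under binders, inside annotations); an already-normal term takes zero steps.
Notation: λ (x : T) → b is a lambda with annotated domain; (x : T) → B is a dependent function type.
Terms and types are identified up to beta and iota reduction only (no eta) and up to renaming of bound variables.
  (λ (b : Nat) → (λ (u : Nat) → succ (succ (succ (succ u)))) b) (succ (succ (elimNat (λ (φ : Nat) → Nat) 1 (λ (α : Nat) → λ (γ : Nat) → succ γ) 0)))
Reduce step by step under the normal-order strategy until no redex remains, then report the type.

normal-order reduction:
  (λ (b : Nat) → (λ (u : Nat) → succ (succ (succ (succ u)))) b) (succ (succ (elimNat (λ (φ : Nat) → Nat) 1 (λ (α : Nat) → λ (γ : Nat) → succ γ) 0)))
  ~> (λ (b : Nat) → succ (succ (succ (succ b)))) (succ (succ (elimNat (λ (u : Nat) → Nat) 1 (λ (φ : Nat) → λ (α : Nat) → succ α) 0)))
  ~> succ (succ (succ (succ (succ (succ (elimNat (λ (b : Nat) → Nat) 1 (λ (u : Nat) → λ (φ : Nat) → succ φ) 0))))))
  ~> 7
the term's type:
  Nat


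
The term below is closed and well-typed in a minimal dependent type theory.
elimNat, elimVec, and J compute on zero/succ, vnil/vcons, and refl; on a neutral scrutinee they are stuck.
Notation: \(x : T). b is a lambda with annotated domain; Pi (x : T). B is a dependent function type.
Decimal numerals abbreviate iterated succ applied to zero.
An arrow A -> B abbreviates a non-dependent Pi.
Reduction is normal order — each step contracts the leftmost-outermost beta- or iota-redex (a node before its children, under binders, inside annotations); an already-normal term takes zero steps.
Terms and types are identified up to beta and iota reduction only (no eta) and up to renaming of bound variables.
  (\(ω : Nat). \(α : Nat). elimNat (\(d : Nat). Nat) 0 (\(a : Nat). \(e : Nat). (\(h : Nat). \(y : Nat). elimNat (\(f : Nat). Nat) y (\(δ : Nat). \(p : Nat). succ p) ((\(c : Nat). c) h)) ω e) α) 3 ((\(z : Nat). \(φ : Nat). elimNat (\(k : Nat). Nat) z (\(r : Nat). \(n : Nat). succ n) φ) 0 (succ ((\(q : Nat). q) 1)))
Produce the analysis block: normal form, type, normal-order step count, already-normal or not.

reduced normal form:
  6
type:
  Nat
steps to reach normal form (normal order): 32
already normal: no
first contracted redex: a beta-redex


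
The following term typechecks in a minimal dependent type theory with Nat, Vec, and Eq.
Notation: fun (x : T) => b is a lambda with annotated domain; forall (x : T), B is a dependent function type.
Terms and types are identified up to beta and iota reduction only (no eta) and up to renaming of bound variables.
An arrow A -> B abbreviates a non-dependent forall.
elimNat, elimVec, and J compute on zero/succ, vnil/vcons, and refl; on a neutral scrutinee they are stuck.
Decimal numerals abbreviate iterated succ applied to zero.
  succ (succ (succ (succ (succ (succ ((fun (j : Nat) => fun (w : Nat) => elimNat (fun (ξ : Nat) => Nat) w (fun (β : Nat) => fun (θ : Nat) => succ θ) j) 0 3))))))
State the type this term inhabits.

type:
  Nat


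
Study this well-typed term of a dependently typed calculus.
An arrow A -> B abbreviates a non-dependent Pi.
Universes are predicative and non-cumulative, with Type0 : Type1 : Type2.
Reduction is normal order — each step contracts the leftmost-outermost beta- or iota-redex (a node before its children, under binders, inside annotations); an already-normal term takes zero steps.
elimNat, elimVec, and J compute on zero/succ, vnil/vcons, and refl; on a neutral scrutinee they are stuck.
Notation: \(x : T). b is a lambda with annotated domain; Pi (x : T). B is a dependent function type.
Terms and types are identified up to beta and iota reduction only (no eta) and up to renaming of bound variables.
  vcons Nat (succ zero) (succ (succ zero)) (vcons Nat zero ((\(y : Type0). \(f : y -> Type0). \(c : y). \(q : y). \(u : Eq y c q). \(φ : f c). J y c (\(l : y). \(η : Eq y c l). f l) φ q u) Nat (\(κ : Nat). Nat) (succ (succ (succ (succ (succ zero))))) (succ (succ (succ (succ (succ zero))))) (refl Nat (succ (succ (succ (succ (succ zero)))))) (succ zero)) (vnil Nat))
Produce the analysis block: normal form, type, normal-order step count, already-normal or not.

reduced normal form:
  vcons Nat (succ zero) (succ (succ zero)) (vcons Nat zero (succ zero) (vnil Nat))
the term's type:
  Vec Nat (succ (succ zero))
normal-order step count: 7
started in normal form: no
first contracted redex: a beta-redex


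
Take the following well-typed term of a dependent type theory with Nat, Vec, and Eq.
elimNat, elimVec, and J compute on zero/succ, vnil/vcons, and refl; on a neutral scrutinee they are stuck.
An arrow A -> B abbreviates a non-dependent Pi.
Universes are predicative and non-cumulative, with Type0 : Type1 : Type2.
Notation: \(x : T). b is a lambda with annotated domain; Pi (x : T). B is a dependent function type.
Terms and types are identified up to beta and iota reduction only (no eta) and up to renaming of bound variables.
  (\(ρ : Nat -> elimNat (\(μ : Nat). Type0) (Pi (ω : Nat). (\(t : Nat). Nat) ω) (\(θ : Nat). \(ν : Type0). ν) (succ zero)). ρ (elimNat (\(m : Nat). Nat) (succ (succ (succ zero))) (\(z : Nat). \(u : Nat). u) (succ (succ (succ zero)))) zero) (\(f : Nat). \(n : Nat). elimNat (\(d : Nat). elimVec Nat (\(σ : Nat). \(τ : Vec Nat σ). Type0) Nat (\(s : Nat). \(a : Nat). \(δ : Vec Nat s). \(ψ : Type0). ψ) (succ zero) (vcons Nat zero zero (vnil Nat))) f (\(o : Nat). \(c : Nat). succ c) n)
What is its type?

type:
  Nat
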